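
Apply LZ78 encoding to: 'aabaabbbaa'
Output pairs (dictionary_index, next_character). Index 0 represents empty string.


LZ78 encoding steps:
Dictionary: {0: ''}
Step 1: w='' (idx 0), next='a' -> output (0, 'a'), add 'a' as idx 1
Step 2: w='a' (idx 1), next='b' -> output (1, 'b'), add 'ab' as idx 2
Step 3: w='a' (idx 1), next='a' -> output (1, 'a'), add 'aa' as idx 3
Step 4: w='' (idx 0), next='b' -> output (0, 'b'), add 'b' as idx 4
Step 5: w='b' (idx 4), next='b' -> output (4, 'b'), add 'bb' as idx 5
Step 6: w='aa' (idx 3), end of input -> output (3, '')


Encoded: [(0, 'a'), (1, 'b'), (1, 'a'), (0, 'b'), (4, 'b'), (3, '')]


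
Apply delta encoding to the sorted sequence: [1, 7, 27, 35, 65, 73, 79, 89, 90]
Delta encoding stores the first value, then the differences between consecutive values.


First value: 1
Deltas:
  7 - 1 = 6
  27 - 7 = 20
  35 - 27 = 8
  65 - 35 = 30
  73 - 65 = 8
  79 - 73 = 6
  89 - 79 = 10
  90 - 89 = 1


Delta encoded: [1, 6, 20, 8, 30, 8, 6, 10, 1]


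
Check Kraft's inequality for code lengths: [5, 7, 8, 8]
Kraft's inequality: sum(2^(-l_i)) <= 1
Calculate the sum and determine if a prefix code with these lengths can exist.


Sum = 2^(-5) + 2^(-7) + 2^(-8) + 2^(-8)
    = 0.03125 + 0.0078125 + 0.00390625 + 0.00390625
    = 12/256 = 0.046875
Since 0.046875 <= 1, Kraft's inequality IS satisfied.
A prefix code with these lengths CAN exist.

Kraft sum = 0.046875. Satisfied.


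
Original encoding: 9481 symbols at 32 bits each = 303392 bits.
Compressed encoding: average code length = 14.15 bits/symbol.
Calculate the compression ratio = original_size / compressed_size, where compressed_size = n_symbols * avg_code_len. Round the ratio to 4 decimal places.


original_size = n_symbols * orig_bits = 9481 * 32 = 303392 bits
compressed_size = n_symbols * avg_code_len = 9481 * 14.15 = 134156.15 bits
ratio = original_size / compressed_size = 303392 / 134156.15 = 2.2615

Compression ratio = 2.2615


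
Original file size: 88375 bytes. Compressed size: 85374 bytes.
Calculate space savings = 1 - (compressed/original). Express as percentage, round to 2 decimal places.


ratio = compressed/original = 85374/88375 = 0.966042
savings = 1 - ratio = 1 - 0.966042 = 0.033958
as a percentage: 0.033958 * 100 = 3.4%

Space savings = 1 - 85374/88375 = 3.4%


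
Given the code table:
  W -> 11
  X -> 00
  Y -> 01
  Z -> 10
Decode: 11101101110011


Decoding:
11 -> W
10 -> Z
11 -> W
01 -> Y
11 -> W
00 -> X
11 -> W


Result: WZWYWXW


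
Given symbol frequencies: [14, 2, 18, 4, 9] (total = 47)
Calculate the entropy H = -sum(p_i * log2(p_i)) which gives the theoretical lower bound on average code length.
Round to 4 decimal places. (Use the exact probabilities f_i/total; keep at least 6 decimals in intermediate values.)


Per-symbol terms -p_i * log2(p_i) with p_i = f_i/47:
  p = 14/47 = 0.297872: log2(p) = -1.747234, -p*log2(p) = 0.520453
  p = 2/47 = 0.042553: log2(p) = -4.554589, -p*log2(p) = 0.193812
  p = 18/47 = 0.382979: log2(p) = -1.384664, -p*log2(p) = 0.530297
  p = 4/47 = 0.085106: log2(p) = -3.554589, -p*log2(p) = 0.302518
  p = 9/47 = 0.191489: log2(p) = -2.384664, -p*log2(p) = 0.456638
H = 0.520453 + 0.193812 + 0.530297 + 0.302518 + 0.456638 = 2.003718

H = 2.0037 bits/symbol


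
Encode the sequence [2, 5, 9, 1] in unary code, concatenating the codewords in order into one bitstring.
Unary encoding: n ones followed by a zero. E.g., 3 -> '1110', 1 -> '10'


Encode each number as n ones followed by a terminating 0:
  2 -> 110 (3 bits)
  5 -> 111110 (6 bits)
  9 -> 1111111110 (10 bits)
  1 -> 10 (2 bits)
Total length = 3 + 6 + 10 + 2 = 21 bits.

Unary([2, 5, 9, 1]) = 110111110111111111010 (21 bits)


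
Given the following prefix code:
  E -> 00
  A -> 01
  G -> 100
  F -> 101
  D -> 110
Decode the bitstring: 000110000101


Decoding step by step:
Bits 00 -> E
Bits 01 -> A
Bits 100 -> G
Bits 00 -> E
Bits 101 -> F


Decoded message: EAGEF


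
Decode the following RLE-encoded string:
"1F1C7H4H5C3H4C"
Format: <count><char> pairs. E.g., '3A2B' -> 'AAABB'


Expanding each <count><char> pair:
  1F -> 'F'
  1C -> 'C'
  7H -> 'HHHHHHH'
  4H -> 'HHHH'
  5C -> 'CCCCC'
  3H -> 'HHH'
  4C -> 'CCCC'

Decoded = FCHHHHHHHHHHHCCCCCHHHCCCC


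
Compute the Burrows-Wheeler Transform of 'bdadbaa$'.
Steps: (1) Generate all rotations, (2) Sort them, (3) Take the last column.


Rotations (sorted):
  0: $bdadbaa -> last char: a
  1: a$bdadba -> last char: a
  2: aa$bdadb -> last char: b
  3: adbaa$bd -> last char: d
  4: baa$bdad -> last char: d
  5: bdadbaa$ -> last char: $
  6: dadbaa$b -> last char: b
  7: dbaa$bda -> last char: a


BWT = aabdd$ba


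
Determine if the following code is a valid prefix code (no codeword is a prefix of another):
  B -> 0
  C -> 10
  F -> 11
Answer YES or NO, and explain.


Checking each pair (does one codeword prefix another?):
  B='0' vs C='10': no prefix
  B='0' vs F='11': no prefix
  C='10' vs B='0': no prefix
  C='10' vs F='11': no prefix
  F='11' vs B='0': no prefix
  F='11' vs C='10': no prefix
No violation found over all pairs.

YES -- this is a valid prefix code. No codeword is a prefix of any other codeword.


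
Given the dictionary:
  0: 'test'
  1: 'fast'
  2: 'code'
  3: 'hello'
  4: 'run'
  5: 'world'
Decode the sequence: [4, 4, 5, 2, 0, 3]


Look up each index in the dictionary:
  4 -> 'run'
  4 -> 'run'
  5 -> 'world'
  2 -> 'code'
  0 -> 'test'
  3 -> 'hello'

Decoded: "run run world code test hello"


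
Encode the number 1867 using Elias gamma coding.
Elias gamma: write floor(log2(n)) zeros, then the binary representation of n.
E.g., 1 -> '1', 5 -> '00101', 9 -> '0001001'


num_bits = floor(log2(1867)) + 1 = 11
leading_zeros = num_bits - 1 = 10
binary(1867) = 11101001011

Elias gamma(1867) = '0000000000' + '11101001011' = 000000000011101001011 (21 bits)


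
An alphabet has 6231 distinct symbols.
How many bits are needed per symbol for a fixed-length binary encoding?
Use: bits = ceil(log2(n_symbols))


log2(6231) = 12.6052
Bracket: 2^12 = 4096 < 6231 <= 2^13 = 8192
So ceil(log2(6231)) = 13

bits = ceil(log2(6231)) = ceil(12.6052) = 13 bits


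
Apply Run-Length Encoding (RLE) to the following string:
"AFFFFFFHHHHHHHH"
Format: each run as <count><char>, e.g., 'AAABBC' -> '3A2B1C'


Scanning runs left to right:
  i=0: run of 'A' x 1 -> '1A'
  i=1: run of 'F' x 6 -> '6F'
  i=7: run of 'H' x 8 -> '8H'

RLE = 1A6F8H


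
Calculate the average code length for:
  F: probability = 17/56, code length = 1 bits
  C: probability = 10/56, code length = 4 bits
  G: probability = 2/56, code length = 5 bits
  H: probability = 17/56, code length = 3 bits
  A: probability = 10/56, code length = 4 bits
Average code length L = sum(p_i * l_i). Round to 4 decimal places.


Weighted contributions p_i * l_i:
  F: (17/56) * 1 = 17/56
  C: (10/56) * 4 = 40/56
  G: (2/56) * 5 = 10/56
  H: (17/56) * 3 = 51/56
  A: (10/56) * 4 = 40/56
Sum = (17 + 40 + 10 + 51 + 40)/56 = 158/56

L = 158/56 = 2.8214 bits/symbol


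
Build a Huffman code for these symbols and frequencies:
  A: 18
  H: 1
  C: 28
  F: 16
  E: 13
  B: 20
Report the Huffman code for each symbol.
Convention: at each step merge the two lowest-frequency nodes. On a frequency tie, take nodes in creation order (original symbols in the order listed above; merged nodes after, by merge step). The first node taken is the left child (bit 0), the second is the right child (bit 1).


Huffman tree construction:
Step 1: Merge H(1) + E(13) = 14
Step 2: Merge (H+E)(14) + F(16) = 30
Step 3: Merge A(18) + B(20) = 38
Step 4: Merge C(28) + ((H+E)+F)(30) = 58
Step 5: Merge (A+B)(38) + (C+((H+E)+F))(58) = 96
Read each symbol's code off the tree from the root (left child = 0, right child = 1).

Codes:
  A: 00 (length 2)
  H: 1100 (length 4)
  C: 10 (length 2)
  F: 111 (length 3)
  E: 1101 (length 4)
  B: 01 (length 2)
Average code length: 236/96 = 2.4583 bits/symbol


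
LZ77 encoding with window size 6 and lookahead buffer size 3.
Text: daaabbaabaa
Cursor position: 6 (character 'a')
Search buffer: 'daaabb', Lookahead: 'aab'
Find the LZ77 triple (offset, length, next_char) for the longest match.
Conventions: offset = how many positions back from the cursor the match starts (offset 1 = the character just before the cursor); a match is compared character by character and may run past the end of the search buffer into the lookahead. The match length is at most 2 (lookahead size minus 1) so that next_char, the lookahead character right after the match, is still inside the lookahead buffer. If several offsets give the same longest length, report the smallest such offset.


Try each offset into the search buffer:
  offset=1 (pos 5, char 'b'): match length 0
  offset=2 (pos 4, char 'b'): match length 0
  offset=3 (pos 3, char 'a'): match length 1
  offset=4 (pos 2, char 'a'): match length 2
  offset=5 (pos 1, char 'a'): match length 2
  offset=6 (pos 0, char 'd'): match length 0
Longest match has length 2, found at offsets 4, 5; take the smallest, offset 4.
next_char = character at position 6 + 2 = 8 -> 'b'

Best match: offset=4, length=2 (matching 'aa' starting at position 2)
LZ77 triple: (4, 2, 'b')


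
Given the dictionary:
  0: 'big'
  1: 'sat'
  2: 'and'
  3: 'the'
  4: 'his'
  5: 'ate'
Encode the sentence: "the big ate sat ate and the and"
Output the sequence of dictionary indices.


Look up each word in the dictionary:
  'the' -> 3
  'big' -> 0
  'ate' -> 5
  'sat' -> 1
  'ate' -> 5
  'and' -> 2
  'the' -> 3
  'and' -> 2

Encoded: [3, 0, 5, 1, 5, 2, 3, 2]


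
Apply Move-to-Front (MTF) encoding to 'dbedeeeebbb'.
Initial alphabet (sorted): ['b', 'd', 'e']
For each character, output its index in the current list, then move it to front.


MTF encoding:
'd': index 1 in ['b', 'd', 'e'] -> ['d', 'b', 'e']
'b': index 1 in ['d', 'b', 'e'] -> ['b', 'd', 'e']
'e': index 2 in ['b', 'd', 'e'] -> ['e', 'b', 'd']
'd': index 2 in ['e', 'b', 'd'] -> ['d', 'e', 'b']
'e': index 1 in ['d', 'e', 'b'] -> ['e', 'd', 'b']
'e': index 0 in ['e', 'd', 'b'] -> ['e', 'd', 'b']
'e': index 0 in ['e', 'd', 'b'] -> ['e', 'd', 'b']
'e': index 0 in ['e', 'd', 'b'] -> ['e', 'd', 'b']
'b': index 2 in ['e', 'd', 'b'] -> ['b', 'e', 'd']
'b': index 0 in ['b', 'e', 'd'] -> ['b', 'e', 'd']
'b': index 0 in ['b', 'e', 'd'] -> ['b', 'e', 'd']


Output: [1, 1, 2, 2, 1, 0, 0, 0, 2, 0, 0]


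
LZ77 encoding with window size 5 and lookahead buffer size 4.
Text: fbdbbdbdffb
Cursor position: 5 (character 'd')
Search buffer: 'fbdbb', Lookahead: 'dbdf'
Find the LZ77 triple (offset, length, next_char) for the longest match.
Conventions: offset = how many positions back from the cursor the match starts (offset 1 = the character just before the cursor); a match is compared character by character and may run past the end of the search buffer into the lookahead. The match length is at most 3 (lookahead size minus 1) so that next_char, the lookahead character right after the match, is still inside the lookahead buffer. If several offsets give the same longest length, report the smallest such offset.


Try each offset into the search buffer:
  offset=1 (pos 4, char 'b'): match length 0
  offset=2 (pos 3, char 'b'): match length 0
  offset=3 (pos 2, char 'd'): match length 2
  offset=4 (pos 1, char 'b'): match length 0
  offset=5 (pos 0, char 'f'): match length 0
Longest match has length 2 at offset 3.
next_char = character at position 5 + 2 = 7 -> 'd'

Best match: offset=3, length=2 (matching 'db' starting at position 2)
LZ77 triple: (3, 2, 'd')


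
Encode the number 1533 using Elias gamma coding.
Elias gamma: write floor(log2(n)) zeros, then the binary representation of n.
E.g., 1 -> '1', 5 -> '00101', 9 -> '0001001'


num_bits = floor(log2(1533)) + 1 = 11
leading_zeros = num_bits - 1 = 10
binary(1533) = 10111111101

Elias gamma(1533) = '0000000000' + '10111111101' = 000000000010111111101 (21 bits)


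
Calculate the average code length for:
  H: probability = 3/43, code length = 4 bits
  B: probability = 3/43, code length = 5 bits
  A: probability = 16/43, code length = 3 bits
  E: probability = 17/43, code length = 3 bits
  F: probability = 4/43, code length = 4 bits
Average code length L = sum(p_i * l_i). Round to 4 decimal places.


Weighted contributions p_i * l_i:
  H: (3/43) * 4 = 12/43
  B: (3/43) * 5 = 15/43
  A: (16/43) * 3 = 48/43
  E: (17/43) * 3 = 51/43
  F: (4/43) * 4 = 16/43
Sum = (12 + 15 + 48 + 51 + 16)/43 = 142/43

L = 142/43 = 3.3023 bits/symbol


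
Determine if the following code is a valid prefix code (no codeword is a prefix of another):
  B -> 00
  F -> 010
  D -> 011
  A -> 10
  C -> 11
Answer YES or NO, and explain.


Checking each pair (does one codeword prefix another?):
  B='00' vs F='010': no prefix
  B='00' vs D='011': no prefix
  B='00' vs A='10': no prefix
  B='00' vs C='11': no prefix
  F='010' vs B='00': no prefix
  F='010' vs D='011': no prefix
  F='010' vs A='10': no prefix
  F='010' vs C='11': no prefix
  D='011' vs B='00': no prefix
  D='011' vs F='010': no prefix
  D='011' vs A='10': no prefix
  D='011' vs C='11': no prefix
  A='10' vs B='00': no prefix
  A='10' vs F='010': no prefix
  A='10' vs D='011': no prefix
  A='10' vs C='11': no prefix
  C='11' vs B='00': no prefix
  C='11' vs F='010': no prefix
  C='11' vs D='011': no prefix
  C='11' vs A='10': no prefix
No violation found over all pairs.

YES -- this is a valid prefix code. No codeword is a prefix of any other codeword.


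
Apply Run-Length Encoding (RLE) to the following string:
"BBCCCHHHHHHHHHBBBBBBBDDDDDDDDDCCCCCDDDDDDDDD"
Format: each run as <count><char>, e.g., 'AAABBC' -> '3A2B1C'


Scanning runs left to right:
  i=0: run of 'B' x 2 -> '2B'
  i=2: run of 'C' x 3 -> '3C'
  i=5: run of 'H' x 9 -> '9H'
  i=14: run of 'B' x 7 -> '7B'
  i=21: run of 'D' x 9 -> '9D'
  i=30: run of 'C' x 5 -> '5C'
  i=35: run of 'D' x 9 -> '9D'

RLE = 2B3C9H7B9D5C9D


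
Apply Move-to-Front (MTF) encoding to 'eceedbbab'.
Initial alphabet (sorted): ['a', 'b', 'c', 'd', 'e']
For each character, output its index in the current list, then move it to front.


MTF encoding:
'e': index 4 in ['a', 'b', 'c', 'd', 'e'] -> ['e', 'a', 'b', 'c', 'd']
'c': index 3 in ['e', 'a', 'b', 'c', 'd'] -> ['c', 'e', 'a', 'b', 'd']
'e': index 1 in ['c', 'e', 'a', 'b', 'd'] -> ['e', 'c', 'a', 'b', 'd']
'e': index 0 in ['e', 'c', 'a', 'b', 'd'] -> ['e', 'c', 'a', 'b', 'd']
'd': index 4 in ['e', 'c', 'a', 'b', 'd'] -> ['d', 'e', 'c', 'a', 'b']
'b': index 4 in ['d', 'e', 'c', 'a', 'b'] -> ['b', 'd', 'e', 'c', 'a']
'b': index 0 in ['b', 'd', 'e', 'c', 'a'] -> ['b', 'd', 'e', 'c', 'a']
'a': index 4 in ['b', 'd', 'e', 'c', 'a'] -> ['a', 'b', 'd', 'e', 'c']
'b': index 1 in ['a', 'b', 'd', 'e', 'c'] -> ['b', 'a', 'd', 'e', 'c']


Output: [4, 3, 1, 0, 4, 4, 0, 4, 1]


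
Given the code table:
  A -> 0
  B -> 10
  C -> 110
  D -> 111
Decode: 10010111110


Decoding:
10 -> B
0 -> A
10 -> B
111 -> D
110 -> C


Result: BABDC


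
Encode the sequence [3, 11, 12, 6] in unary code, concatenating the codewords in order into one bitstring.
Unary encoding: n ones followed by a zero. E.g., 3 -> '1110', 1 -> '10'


Encode each number as n ones followed by a terminating 0:
  3 -> 1110 (4 bits)
  11 -> 111111111110 (12 bits)
  12 -> 1111111111110 (13 bits)
  6 -> 1111110 (7 bits)
Total length = 4 + 12 + 13 + 7 = 36 bits.

Unary([3, 11, 12, 6]) = 111011111111111011111111111101111110 (36 bits)


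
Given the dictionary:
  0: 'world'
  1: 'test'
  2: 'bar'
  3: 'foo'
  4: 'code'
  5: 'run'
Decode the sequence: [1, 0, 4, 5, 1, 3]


Look up each index in the dictionary:
  1 -> 'test'
  0 -> 'world'
  4 -> 'code'
  5 -> 'run'
  1 -> 'test'
  3 -> 'foo'

Decoded: "test world code run test foo"


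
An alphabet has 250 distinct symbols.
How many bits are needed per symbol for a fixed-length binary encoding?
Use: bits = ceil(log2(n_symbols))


log2(250) = 7.9658
Bracket: 2^7 = 128 < 250 <= 2^8 = 256
So ceil(log2(250)) = 8

bits = ceil(log2(250)) = ceil(7.9658) = 8 bits


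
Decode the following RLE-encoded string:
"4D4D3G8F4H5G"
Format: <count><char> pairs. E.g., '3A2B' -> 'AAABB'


Expanding each <count><char> pair:
  4D -> 'DDDD'
  4D -> 'DDDD'
  3G -> 'GGG'
  8F -> 'FFFFFFFF'
  4H -> 'HHHH'
  5G -> 'GGGGG'

Decoded = DDDDDDDDGGGFFFFFFFFHHHHGGGGG


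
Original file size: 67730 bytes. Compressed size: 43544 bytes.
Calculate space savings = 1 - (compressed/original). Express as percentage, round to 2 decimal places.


ratio = compressed/original = 43544/67730 = 0.642906
savings = 1 - ratio = 1 - 0.642906 = 0.357094
as a percentage: 0.357094 * 100 = 35.71%

Space savings = 1 - 43544/67730 = 35.71%


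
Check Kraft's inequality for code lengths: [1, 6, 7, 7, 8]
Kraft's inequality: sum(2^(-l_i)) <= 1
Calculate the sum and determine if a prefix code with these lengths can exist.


Sum = 2^(-1) + 2^(-6) + 2^(-7) + 2^(-7) + 2^(-8)
    = 0.5 + 0.015625 + 0.0078125 + 0.0078125 + 0.00390625
    = 137/256 = 0.53515625
Since 0.53515625 <= 1, Kraft's inequality IS satisfied.
A prefix code with these lengths CAN exist.

Kraft sum = 0.53515625. Satisfied.


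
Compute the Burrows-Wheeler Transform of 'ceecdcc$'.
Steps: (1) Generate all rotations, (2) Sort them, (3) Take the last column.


Rotations (sorted):
  0: $ceecdcc -> last char: c
  1: c$ceecdc -> last char: c
  2: cc$ceecd -> last char: d
  3: cdcc$cee -> last char: e
  4: ceecdcc$ -> last char: $
  5: dcc$ceec -> last char: c
  6: ecdcc$ce -> last char: e
  7: eecdcc$c -> last char: c


BWT = ccde$cec


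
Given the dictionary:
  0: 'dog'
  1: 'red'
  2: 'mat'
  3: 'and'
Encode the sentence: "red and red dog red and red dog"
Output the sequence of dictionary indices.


Look up each word in the dictionary:
  'red' -> 1
  'and' -> 3
  'red' -> 1
  'dog' -> 0
  'red' -> 1
  'and' -> 3
  'red' -> 1
  'dog' -> 0

Encoded: [1, 3, 1, 0, 1, 3, 1, 0]


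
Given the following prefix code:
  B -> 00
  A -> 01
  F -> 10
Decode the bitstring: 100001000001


Decoding step by step:
Bits 10 -> F
Bits 00 -> B
Bits 01 -> A
Bits 00 -> B
Bits 00 -> B
Bits 01 -> A


Decoded message: FBABBA


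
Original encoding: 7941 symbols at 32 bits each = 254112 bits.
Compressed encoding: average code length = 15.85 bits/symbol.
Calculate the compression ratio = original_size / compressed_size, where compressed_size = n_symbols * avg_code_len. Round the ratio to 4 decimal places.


original_size = n_symbols * orig_bits = 7941 * 32 = 254112 bits
compressed_size = n_symbols * avg_code_len = 7941 * 15.85 = 125864.85 bits
ratio = original_size / compressed_size = 254112 / 125864.85 = 2.0189

Compression ratio = 2.0189


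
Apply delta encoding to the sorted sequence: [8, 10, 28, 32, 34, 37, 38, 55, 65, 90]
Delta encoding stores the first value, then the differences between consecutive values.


First value: 8
Deltas:
  10 - 8 = 2
  28 - 10 = 18
  32 - 28 = 4
  34 - 32 = 2
  37 - 34 = 3
  38 - 37 = 1
  55 - 38 = 17
  65 - 55 = 10
  90 - 65 = 25


Delta encoded: [8, 2, 18, 4, 2, 3, 1, 17, 10, 25]


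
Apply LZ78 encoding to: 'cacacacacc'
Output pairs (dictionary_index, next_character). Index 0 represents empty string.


LZ78 encoding steps:
Dictionary: {0: ''}
Step 1: w='' (idx 0), next='c' -> output (0, 'c'), add 'c' as idx 1
Step 2: w='' (idx 0), next='a' -> output (0, 'a'), add 'a' as idx 2
Step 3: w='c' (idx 1), next='a' -> output (1, 'a'), add 'ca' as idx 3
Step 4: w='ca' (idx 3), next='c' -> output (3, 'c'), add 'cac' as idx 4
Step 5: w='a' (idx 2), next='c' -> output (2, 'c'), add 'ac' as idx 5
Step 6: w='c' (idx 1), end of input -> output (1, '')


Encoded: [(0, 'c'), (0, 'a'), (1, 'a'), (3, 'c'), (2, 'c'), (1, '')]


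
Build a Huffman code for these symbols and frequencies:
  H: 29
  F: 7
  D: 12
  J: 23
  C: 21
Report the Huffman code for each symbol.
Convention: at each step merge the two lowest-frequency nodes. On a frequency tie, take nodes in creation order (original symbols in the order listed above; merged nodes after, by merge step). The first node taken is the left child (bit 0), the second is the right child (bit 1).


Huffman tree construction:
Step 1: Merge F(7) + D(12) = 19
Step 2: Merge (F+D)(19) + C(21) = 40
Step 3: Merge J(23) + H(29) = 52
Step 4: Merge ((F+D)+C)(40) + (J+H)(52) = 92
Read each symbol's code off the tree from the root (left child = 0, right child = 1).

Codes:
  H: 11 (length 2)
  F: 000 (length 3)
  D: 001 (length 3)
  J: 10 (length 2)
  C: 01 (length 2)
Average code length: 203/92 = 2.2065 bits/symbol


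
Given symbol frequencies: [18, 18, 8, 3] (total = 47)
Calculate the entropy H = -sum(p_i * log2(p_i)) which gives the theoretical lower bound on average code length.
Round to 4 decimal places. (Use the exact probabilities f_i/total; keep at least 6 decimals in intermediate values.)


Per-symbol terms -p_i * log2(p_i) with p_i = f_i/47:
  p = 18/47 = 0.382979: log2(p) = -1.384664, -p*log2(p) = 0.530297
  p = 18/47 = 0.382979: log2(p) = -1.384664, -p*log2(p) = 0.530297
  p = 8/47 = 0.170213: log2(p) = -2.554589, -p*log2(p) = 0.434824
  p = 3/47 = 0.063830: log2(p) = -3.969626, -p*log2(p) = 0.253380
H = 0.530297 + 0.530297 + 0.434824 + 0.253380 = 1.748798

H = 1.7488 bits/symbol


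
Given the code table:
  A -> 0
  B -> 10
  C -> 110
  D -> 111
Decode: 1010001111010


Decoding:
10 -> B
10 -> B
0 -> A
0 -> A
111 -> D
10 -> B
10 -> B


Result: BBAADBB


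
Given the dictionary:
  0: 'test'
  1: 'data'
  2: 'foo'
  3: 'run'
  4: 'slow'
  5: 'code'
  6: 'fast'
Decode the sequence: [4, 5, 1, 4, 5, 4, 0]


Look up each index in the dictionary:
  4 -> 'slow'
  5 -> 'code'
  1 -> 'data'
  4 -> 'slow'
  5 -> 'code'
  4 -> 'slow'
  0 -> 'test'

Decoded: "slow code data slow code slow test"


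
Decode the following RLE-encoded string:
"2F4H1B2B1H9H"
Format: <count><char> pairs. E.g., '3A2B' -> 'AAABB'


Expanding each <count><char> pair:
  2F -> 'FF'
  4H -> 'HHHH'
  1B -> 'B'
  2B -> 'BB'
  1H -> 'H'
  9H -> 'HHHHHHHHH'

Decoded = FFHHHHBBBHHHHHHHHHH


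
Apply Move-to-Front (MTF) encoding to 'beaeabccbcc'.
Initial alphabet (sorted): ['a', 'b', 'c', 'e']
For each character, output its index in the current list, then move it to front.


MTF encoding:
'b': index 1 in ['a', 'b', 'c', 'e'] -> ['b', 'a', 'c', 'e']
'e': index 3 in ['b', 'a', 'c', 'e'] -> ['e', 'b', 'a', 'c']
'a': index 2 in ['e', 'b', 'a', 'c'] -> ['a', 'e', 'b', 'c']
'e': index 1 in ['a', 'e', 'b', 'c'] -> ['e', 'a', 'b', 'c']
'a': index 1 in ['e', 'a', 'b', 'c'] -> ['a', 'e', 'b', 'c']
'b': index 2 in ['a', 'e', 'b', 'c'] -> ['b', 'a', 'e', 'c']
'c': index 3 in ['b', 'a', 'e', 'c'] -> ['c', 'b', 'a', 'e']
'c': index 0 in ['c', 'b', 'a', 'e'] -> ['c', 'b', 'a', 'e']
'b': index 1 in ['c', 'b', 'a', 'e'] -> ['b', 'c', 'a', 'e']
'c': index 1 in ['b', 'c', 'a', 'e'] -> ['c', 'b', 'a', 'e']
'c': index 0 in ['c', 'b', 'a', 'e'] -> ['c', 'b', 'a', 'e']


Output: [1, 3, 2, 1, 1, 2, 3, 0, 1, 1, 0]


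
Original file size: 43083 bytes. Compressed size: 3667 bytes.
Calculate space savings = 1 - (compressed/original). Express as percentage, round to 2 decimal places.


ratio = compressed/original = 3667/43083 = 0.085115
savings = 1 - ratio = 1 - 0.085115 = 0.914885
as a percentage: 0.914885 * 100 = 91.49%

Space savings = 1 - 3667/43083 = 91.49%


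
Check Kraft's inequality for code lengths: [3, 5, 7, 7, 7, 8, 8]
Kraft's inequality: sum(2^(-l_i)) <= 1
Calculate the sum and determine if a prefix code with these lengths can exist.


Sum = 2^(-3) + 2^(-5) + 2^(-7) + 2^(-7) + 2^(-7) + 2^(-8) + 2^(-8)
    = 0.125 + 0.03125 + 0.0078125 + 0.0078125 + 0.0078125 + 0.00390625 + 0.00390625
    = 48/256 = 0.1875
Since 0.1875 <= 1, Kraft's inequality IS satisfied.
A prefix code with these lengths CAN exist.

Kraft sum = 0.1875. Satisfied.


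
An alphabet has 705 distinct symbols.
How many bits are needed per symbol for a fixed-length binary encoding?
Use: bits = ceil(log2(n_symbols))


log2(705) = 9.4615
Bracket: 2^9 = 512 < 705 <= 2^10 = 1024
So ceil(log2(705)) = 10

bits = ceil(log2(705)) = ceil(9.4615) = 10 bits


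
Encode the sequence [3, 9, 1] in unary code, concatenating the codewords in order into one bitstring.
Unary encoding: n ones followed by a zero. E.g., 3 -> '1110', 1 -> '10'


Encode each number as n ones followed by a terminating 0:
  3 -> 1110 (4 bits)
  9 -> 1111111110 (10 bits)
  1 -> 10 (2 bits)
Total length = 4 + 10 + 2 = 16 bits.

Unary([3, 9, 1]) = 1110111111111010 (16 bits)


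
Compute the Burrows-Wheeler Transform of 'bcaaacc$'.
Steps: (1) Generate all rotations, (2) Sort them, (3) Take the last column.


Rotations (sorted):
  0: $bcaaacc -> last char: c
  1: aaacc$bc -> last char: c
  2: aacc$bca -> last char: a
  3: acc$bcaa -> last char: a
  4: bcaaacc$ -> last char: $
  5: c$bcaaac -> last char: c
  6: caaacc$b -> last char: b
  7: cc$bcaaa -> last char: a


BWT = ccaa$cba


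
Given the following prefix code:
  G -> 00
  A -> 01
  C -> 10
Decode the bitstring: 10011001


Decoding step by step:
Bits 10 -> C
Bits 01 -> A
Bits 10 -> C
Bits 01 -> A


Decoded message: CACA


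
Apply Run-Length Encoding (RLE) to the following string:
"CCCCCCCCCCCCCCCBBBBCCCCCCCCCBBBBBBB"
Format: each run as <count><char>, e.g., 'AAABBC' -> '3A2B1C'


Scanning runs left to right:
  i=0: run of 'C' x 15 -> '15C'
  i=15: run of 'B' x 4 -> '4B'
  i=19: run of 'C' x 9 -> '9C'
  i=28: run of 'B' x 7 -> '7B'

RLE = 15C4B9C7B


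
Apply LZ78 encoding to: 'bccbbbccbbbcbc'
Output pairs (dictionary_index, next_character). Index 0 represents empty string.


LZ78 encoding steps:
Dictionary: {0: ''}
Step 1: w='' (idx 0), next='b' -> output (0, 'b'), add 'b' as idx 1
Step 2: w='' (idx 0), next='c' -> output (0, 'c'), add 'c' as idx 2
Step 3: w='c' (idx 2), next='b' -> output (2, 'b'), add 'cb' as idx 3
Step 4: w='b' (idx 1), next='b' -> output (1, 'b'), add 'bb' as idx 4
Step 5: w='c' (idx 2), next='c' -> output (2, 'c'), add 'cc' as idx 5
Step 6: w='bb' (idx 4), next='b' -> output (4, 'b'), add 'bbb' as idx 6
Step 7: w='cb' (idx 3), next='c' -> output (3, 'c'), add 'cbc' as idx 7


Encoded: [(0, 'b'), (0, 'c'), (2, 'b'), (1, 'b'), (2, 'c'), (4, 'b'), (3, 'c')]


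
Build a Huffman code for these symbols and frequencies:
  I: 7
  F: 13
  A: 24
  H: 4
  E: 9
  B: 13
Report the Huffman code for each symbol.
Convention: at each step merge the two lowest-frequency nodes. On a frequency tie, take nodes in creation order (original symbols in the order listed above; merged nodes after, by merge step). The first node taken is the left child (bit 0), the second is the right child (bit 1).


Huffman tree construction:
Step 1: Merge H(4) + I(7) = 11
Step 2: Merge E(9) + (H+I)(11) = 20
Step 3: Merge F(13) + B(13) = 26
Step 4: Merge (E+(H+I))(20) + A(24) = 44
Step 5: Merge (F+B)(26) + ((E+(H+I))+A)(44) = 70
Read each symbol's code off the tree from the root (left child = 0, right child = 1).

Codes:
  I: 1011 (length 4)
  F: 00 (length 2)
  A: 11 (length 2)
  H: 1010 (length 4)
  E: 100 (length 3)
  B: 01 (length 2)
Average code length: 171/70 = 2.4429 bits/symbol


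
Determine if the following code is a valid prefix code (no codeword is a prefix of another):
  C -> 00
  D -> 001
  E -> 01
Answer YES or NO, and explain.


Checking each pair (does one codeword prefix another?):
  C='00' vs D='001': prefix -- VIOLATION

NO -- this is NOT a valid prefix code. C (00) is a prefix of D (001).


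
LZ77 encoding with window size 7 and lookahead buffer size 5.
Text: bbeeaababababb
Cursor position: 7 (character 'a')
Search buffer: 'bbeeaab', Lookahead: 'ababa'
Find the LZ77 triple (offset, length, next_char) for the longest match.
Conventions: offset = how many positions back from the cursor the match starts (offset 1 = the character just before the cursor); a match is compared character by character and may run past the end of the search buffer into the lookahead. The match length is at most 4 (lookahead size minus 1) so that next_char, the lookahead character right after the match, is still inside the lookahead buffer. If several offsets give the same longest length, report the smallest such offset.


Try each offset into the search buffer:
  offset=1 (pos 6, char 'b'): match length 0
  offset=2 (pos 5, char 'a'): match length 4
  offset=3 (pos 4, char 'a'): match length 1
  offset=4 (pos 3, char 'e'): match length 0
  offset=5 (pos 2, char 'e'): match length 0
  offset=6 (pos 1, char 'b'): match length 0
  offset=7 (pos 0, char 'b'): match length 0
Longest match has length 4 at offset 2.
next_char = character at position 7 + 4 = 11 -> 'a'

Best match: offset=2, length=4 (matching 'abab' starting at position 5)
LZ77 triple: (2, 4, 'a')


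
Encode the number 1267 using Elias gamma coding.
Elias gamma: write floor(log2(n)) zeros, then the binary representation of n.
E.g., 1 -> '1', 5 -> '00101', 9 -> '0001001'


num_bits = floor(log2(1267)) + 1 = 11
leading_zeros = num_bits - 1 = 10
binary(1267) = 10011110011

Elias gamma(1267) = '0000000000' + '10011110011' = 000000000010011110011 (21 bits)


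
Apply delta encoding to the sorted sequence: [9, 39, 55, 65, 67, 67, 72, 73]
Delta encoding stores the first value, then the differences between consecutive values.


First value: 9
Deltas:
  39 - 9 = 30
  55 - 39 = 16
  65 - 55 = 10
  67 - 65 = 2
  67 - 67 = 0
  72 - 67 = 5
  73 - 72 = 1


Delta encoded: [9, 30, 16, 10, 2, 0, 5, 1]


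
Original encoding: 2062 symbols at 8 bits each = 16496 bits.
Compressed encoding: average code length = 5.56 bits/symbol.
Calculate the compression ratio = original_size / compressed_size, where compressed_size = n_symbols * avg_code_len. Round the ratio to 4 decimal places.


original_size = n_symbols * orig_bits = 2062 * 8 = 16496 bits
compressed_size = n_symbols * avg_code_len = 2062 * 5.56 = 11464.72 bits
ratio = original_size / compressed_size = 16496 / 11464.72 = 1.4388

Compression ratio = 1.4388


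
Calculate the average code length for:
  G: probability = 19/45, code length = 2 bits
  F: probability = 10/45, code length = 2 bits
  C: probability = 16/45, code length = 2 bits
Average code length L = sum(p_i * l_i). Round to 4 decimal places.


Weighted contributions p_i * l_i:
  G: (19/45) * 2 = 38/45
  F: (10/45) * 2 = 20/45
  C: (16/45) * 2 = 32/45
Sum = (38 + 20 + 32)/45 = 90/45

L = 90/45 = 2.0000 bits/symbol


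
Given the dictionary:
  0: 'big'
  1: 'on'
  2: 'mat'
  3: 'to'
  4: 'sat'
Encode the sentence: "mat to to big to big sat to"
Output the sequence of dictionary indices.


Look up each word in the dictionary:
  'mat' -> 2
  'to' -> 3
  'to' -> 3
  'big' -> 0
  'to' -> 3
  'big' -> 0
  'sat' -> 4
  'to' -> 3

Encoded: [2, 3, 3, 0, 3, 0, 4, 3]


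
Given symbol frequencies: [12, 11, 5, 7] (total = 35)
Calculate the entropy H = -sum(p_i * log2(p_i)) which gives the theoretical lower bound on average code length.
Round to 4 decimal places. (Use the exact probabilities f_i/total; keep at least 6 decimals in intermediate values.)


Per-symbol terms -p_i * log2(p_i) with p_i = f_i/35:
  p = 12/35 = 0.342857: log2(p) = -1.544321, -p*log2(p) = 0.529481
  p = 11/35 = 0.314286: log2(p) = -1.669851, -p*log2(p) = 0.524810
  p = 5/35 = 0.142857: log2(p) = -2.807355, -p*log2(p) = 0.401051
  p = 7/35 = 0.200000: log2(p) = -2.321928, -p*log2(p) = 0.464386
H = 0.529481 + 0.524810 + 0.401051 + 0.464386 = 1.919728

H = 1.9197 bits/symbol


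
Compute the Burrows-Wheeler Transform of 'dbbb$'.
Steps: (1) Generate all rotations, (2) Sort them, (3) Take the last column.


Rotations (sorted):
  0: $dbbb -> last char: b
  1: b$dbb -> last char: b
  2: bb$db -> last char: b
  3: bbb$d -> last char: d
  4: dbbb$ -> last char: $


BWT = bbbd$


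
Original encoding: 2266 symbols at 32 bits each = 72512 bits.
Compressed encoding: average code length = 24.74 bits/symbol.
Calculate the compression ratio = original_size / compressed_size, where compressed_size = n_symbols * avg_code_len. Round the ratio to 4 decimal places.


original_size = n_symbols * orig_bits = 2266 * 32 = 72512 bits
compressed_size = n_symbols * avg_code_len = 2266 * 24.74 = 56060.84 bits
ratio = original_size / compressed_size = 72512 / 56060.84 = 1.2935

Compression ratio = 1.2935


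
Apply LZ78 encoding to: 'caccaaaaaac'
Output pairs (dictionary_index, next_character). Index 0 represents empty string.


LZ78 encoding steps:
Dictionary: {0: ''}
Step 1: w='' (idx 0), next='c' -> output (0, 'c'), add 'c' as idx 1
Step 2: w='' (idx 0), next='a' -> output (0, 'a'), add 'a' as idx 2
Step 3: w='c' (idx 1), next='c' -> output (1, 'c'), add 'cc' as idx 3
Step 4: w='a' (idx 2), next='a' -> output (2, 'a'), add 'aa' as idx 4
Step 5: w='aa' (idx 4), next='a' -> output (4, 'a'), add 'aaa' as idx 5
Step 6: w='a' (idx 2), next='c' -> output (2, 'c'), add 'ac' as idx 6


Encoded: [(0, 'c'), (0, 'a'), (1, 'c'), (2, 'a'), (4, 'a'), (2, 'c')]


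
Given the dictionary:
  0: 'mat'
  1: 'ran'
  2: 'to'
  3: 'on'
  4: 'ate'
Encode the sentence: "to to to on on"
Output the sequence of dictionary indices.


Look up each word in the dictionary:
  'to' -> 2
  'to' -> 2
  'to' -> 2
  'on' -> 3
  'on' -> 3

Encoded: [2, 2, 2, 3, 3]


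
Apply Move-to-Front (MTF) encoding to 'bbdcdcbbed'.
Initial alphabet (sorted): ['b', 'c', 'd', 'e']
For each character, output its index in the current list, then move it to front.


MTF encoding:
'b': index 0 in ['b', 'c', 'd', 'e'] -> ['b', 'c', 'd', 'e']
'b': index 0 in ['b', 'c', 'd', 'e'] -> ['b', 'c', 'd', 'e']
'd': index 2 in ['b', 'c', 'd', 'e'] -> ['d', 'b', 'c', 'e']
'c': index 2 in ['d', 'b', 'c', 'e'] -> ['c', 'd', 'b', 'e']
'd': index 1 in ['c', 'd', 'b', 'e'] -> ['d', 'c', 'b', 'e']
'c': index 1 in ['d', 'c', 'b', 'e'] -> ['c', 'd', 'b', 'e']
'b': index 2 in ['c', 'd', 'b', 'e'] -> ['b', 'c', 'd', 'e']
'b': index 0 in ['b', 'c', 'd', 'e'] -> ['b', 'c', 'd', 'e']
'e': index 3 in ['b', 'c', 'd', 'e'] -> ['e', 'b', 'c', 'd']
'd': index 3 in ['e', 'b', 'c', 'd'] -> ['d', 'e', 'b', 'c']


Output: [0, 0, 2, 2, 1, 1, 2, 0, 3, 3]


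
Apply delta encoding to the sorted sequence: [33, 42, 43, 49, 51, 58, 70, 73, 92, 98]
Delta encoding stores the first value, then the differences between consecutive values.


First value: 33
Deltas:
  42 - 33 = 9
  43 - 42 = 1
  49 - 43 = 6
  51 - 49 = 2
  58 - 51 = 7
  70 - 58 = 12
  73 - 70 = 3
  92 - 73 = 19
  98 - 92 = 6


Delta encoded: [33, 9, 1, 6, 2, 7, 12, 3, 19, 6]


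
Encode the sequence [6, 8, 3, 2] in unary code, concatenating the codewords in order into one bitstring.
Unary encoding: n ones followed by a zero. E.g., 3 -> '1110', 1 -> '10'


Encode each number as n ones followed by a terminating 0:
  6 -> 1111110 (7 bits)
  8 -> 111111110 (9 bits)
  3 -> 1110 (4 bits)
  2 -> 110 (3 bits)
Total length = 7 + 9 + 4 + 3 = 23 bits.

Unary([6, 8, 3, 2]) = 11111101111111101110110 (23 bits)


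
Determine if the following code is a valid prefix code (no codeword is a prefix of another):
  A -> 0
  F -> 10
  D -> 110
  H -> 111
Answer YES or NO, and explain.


Checking each pair (does one codeword prefix another?):
  A='0' vs F='10': no prefix
  A='0' vs D='110': no prefix
  A='0' vs H='111': no prefix
  F='10' vs A='0': no prefix
  F='10' vs D='110': no prefix
  F='10' vs H='111': no prefix
  D='110' vs A='0': no prefix
  D='110' vs F='10': no prefix
  D='110' vs H='111': no prefix
  H='111' vs A='0': no prefix
  H='111' vs F='10': no prefix
  H='111' vs D='110': no prefix
No violation found over all pairs.

YES -- this is a valid prefix code. No codeword is a prefix of any other codeword.


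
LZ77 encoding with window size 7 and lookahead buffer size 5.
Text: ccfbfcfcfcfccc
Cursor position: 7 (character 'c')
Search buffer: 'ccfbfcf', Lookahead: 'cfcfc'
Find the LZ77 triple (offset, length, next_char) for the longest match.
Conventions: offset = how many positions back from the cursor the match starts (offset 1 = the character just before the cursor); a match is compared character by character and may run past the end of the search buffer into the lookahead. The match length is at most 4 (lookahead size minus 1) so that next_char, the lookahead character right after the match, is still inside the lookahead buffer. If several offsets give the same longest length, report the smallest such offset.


Try each offset into the search buffer:
  offset=1 (pos 6, char 'f'): match length 0
  offset=2 (pos 5, char 'c'): match length 4
  offset=3 (pos 4, char 'f'): match length 0
  offset=4 (pos 3, char 'b'): match length 0
  offset=5 (pos 2, char 'f'): match length 0
  offset=6 (pos 1, char 'c'): match length 2
  offset=7 (pos 0, char 'c'): match length 1
Longest match has length 4 at offset 2.
next_char = character at position 7 + 4 = 11 -> 'c'

Best match: offset=2, length=4 (matching 'cfcf' starting at position 5)
LZ77 triple: (2, 4, 'c')


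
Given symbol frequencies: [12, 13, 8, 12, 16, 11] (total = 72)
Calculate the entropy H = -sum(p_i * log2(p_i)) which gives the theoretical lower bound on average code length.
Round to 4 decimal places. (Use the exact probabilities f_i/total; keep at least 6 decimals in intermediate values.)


Per-symbol terms -p_i * log2(p_i) with p_i = f_i/72:
  p = 12/72 = 0.166667: log2(p) = -2.584963, -p*log2(p) = 0.430827
  p = 13/72 = 0.180556: log2(p) = -2.469485, -p*log2(p) = 0.445879
  p = 8/72 = 0.111111: log2(p) = -3.169925, -p*log2(p) = 0.352214
  p = 12/72 = 0.166667: log2(p) = -2.584963, -p*log2(p) = 0.430827
  p = 16/72 = 0.222222: log2(p) = -2.169925, -p*log2(p) = 0.482206
  p = 11/72 = 0.152778: log2(p) = -2.710493, -p*log2(p) = 0.414103
H = 0.430827 + 0.445879 + 0.352214 + 0.430827 + 0.482206 + 0.414103 = 2.556056

H = 2.5561 bits/symbol


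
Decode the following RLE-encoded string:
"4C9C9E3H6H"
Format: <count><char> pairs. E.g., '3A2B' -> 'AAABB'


Expanding each <count><char> pair:
  4C -> 'CCCC'
  9C -> 'CCCCCCCCC'
  9E -> 'EEEEEEEEE'
  3H -> 'HHH'
  6H -> 'HHHHHH'

Decoded = CCCCCCCCCCCCCEEEEEEEEEHHHHHHHHH


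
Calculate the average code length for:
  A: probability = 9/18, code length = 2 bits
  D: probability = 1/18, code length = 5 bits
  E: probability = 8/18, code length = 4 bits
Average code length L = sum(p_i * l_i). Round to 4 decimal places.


Weighted contributions p_i * l_i:
  A: (9/18) * 2 = 18/18
  D: (1/18) * 5 = 5/18
  E: (8/18) * 4 = 32/18
Sum = (18 + 5 + 32)/18 = 55/18

L = 55/18 = 3.0556 bits/symbol


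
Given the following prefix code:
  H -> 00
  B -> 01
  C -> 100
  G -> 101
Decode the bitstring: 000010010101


Decoding step by step:
Bits 00 -> H
Bits 00 -> H
Bits 100 -> C
Bits 101 -> G
Bits 01 -> B


Decoded message: HHCGB


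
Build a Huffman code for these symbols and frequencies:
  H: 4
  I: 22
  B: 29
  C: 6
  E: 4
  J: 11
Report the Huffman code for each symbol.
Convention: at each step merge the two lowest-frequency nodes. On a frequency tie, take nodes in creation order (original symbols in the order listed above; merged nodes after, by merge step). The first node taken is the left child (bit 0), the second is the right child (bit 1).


Huffman tree construction:
Step 1: Merge H(4) + E(4) = 8
Step 2: Merge C(6) + (H+E)(8) = 14
Step 3: Merge J(11) + (C+(H+E))(14) = 25
Step 4: Merge I(22) + (J+(C+(H+E)))(25) = 47
Step 5: Merge B(29) + (I+(J+(C+(H+E))))(47) = 76
Read each symbol's code off the tree from the root (left child = 0, right child = 1).

Codes:
  H: 11110 (length 5)
  I: 10 (length 2)
  B: 0 (length 1)
  C: 1110 (length 4)
  E: 11111 (length 5)
  J: 110 (length 3)
Average code length: 170/76 = 2.2368 bits/symbol


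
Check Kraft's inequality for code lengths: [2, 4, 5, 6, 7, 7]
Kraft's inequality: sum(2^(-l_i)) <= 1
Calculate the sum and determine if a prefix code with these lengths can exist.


Sum = 2^(-2) + 2^(-4) + 2^(-5) + 2^(-6) + 2^(-7) + 2^(-7)
    = 0.25 + 0.0625 + 0.03125 + 0.015625 + 0.0078125 + 0.0078125
    = 48/128 = 0.375
Since 0.375 <= 1, Kraft's inequality IS satisfied.
A prefix code with these lengths CAN exist.

Kraft sum = 0.375. Satisfied.


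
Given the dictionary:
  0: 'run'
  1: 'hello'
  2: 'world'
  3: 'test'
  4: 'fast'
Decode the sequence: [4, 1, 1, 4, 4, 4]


Look up each index in the dictionary:
  4 -> 'fast'
  1 -> 'hello'
  1 -> 'hello'
  4 -> 'fast'
  4 -> 'fast'
  4 -> 'fast'

Decoded: "fast hello hello fast fast fast"
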